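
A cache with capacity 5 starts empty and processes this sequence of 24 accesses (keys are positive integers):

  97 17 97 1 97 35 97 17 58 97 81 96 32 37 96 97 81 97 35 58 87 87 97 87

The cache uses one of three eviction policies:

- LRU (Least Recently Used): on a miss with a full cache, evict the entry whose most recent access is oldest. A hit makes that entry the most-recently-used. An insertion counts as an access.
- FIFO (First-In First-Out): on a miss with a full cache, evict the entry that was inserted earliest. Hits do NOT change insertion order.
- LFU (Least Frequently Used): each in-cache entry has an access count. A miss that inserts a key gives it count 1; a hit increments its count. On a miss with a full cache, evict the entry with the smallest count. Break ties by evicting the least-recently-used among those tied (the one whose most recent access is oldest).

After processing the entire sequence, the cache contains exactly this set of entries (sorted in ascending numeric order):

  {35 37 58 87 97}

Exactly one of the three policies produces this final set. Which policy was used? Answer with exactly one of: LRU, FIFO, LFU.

Simulating under each policy and comparing final sets:
  LRU: final set = {35 58 81 87 97} -> differs
  FIFO: final set = {35 37 58 87 97} -> MATCHES target
  LFU: final set = {17 58 87 96 97} -> differs
Only FIFO produces the target set.

Answer: FIFO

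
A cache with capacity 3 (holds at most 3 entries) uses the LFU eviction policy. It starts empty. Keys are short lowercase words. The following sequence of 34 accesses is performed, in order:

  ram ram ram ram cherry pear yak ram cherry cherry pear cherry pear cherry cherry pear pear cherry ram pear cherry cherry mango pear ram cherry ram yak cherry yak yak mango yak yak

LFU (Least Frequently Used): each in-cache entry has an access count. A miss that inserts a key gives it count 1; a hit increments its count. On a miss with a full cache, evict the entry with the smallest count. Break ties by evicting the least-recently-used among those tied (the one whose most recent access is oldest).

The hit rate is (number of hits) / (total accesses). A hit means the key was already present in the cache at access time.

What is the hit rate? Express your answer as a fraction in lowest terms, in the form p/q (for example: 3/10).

Answer: 23/34

Derivation:
LFU simulation (capacity=3):
  1. access ram: MISS. Cache: [ram(c=1)]
  2. access ram: HIT, count now 2. Cache: [ram(c=2)]
  3. access ram: HIT, count now 3. Cache: [ram(c=3)]
  4. access ram: HIT, count now 4. Cache: [ram(c=4)]
  5. access cherry: MISS. Cache: [cherry(c=1) ram(c=4)]
  6. access pear: MISS. Cache: [cherry(c=1) pear(c=1) ram(c=4)]
  7. access yak: MISS, evict cherry(c=1). Cache: [pear(c=1) yak(c=1) ram(c=4)]
  8. access ram: HIT, count now 5. Cache: [pear(c=1) yak(c=1) ram(c=5)]
  9. access cherry: MISS, evict pear(c=1). Cache: [yak(c=1) cherry(c=1) ram(c=5)]
  10. access cherry: HIT, count now 2. Cache: [yak(c=1) cherry(c=2) ram(c=5)]
  11. access pear: MISS, evict yak(c=1). Cache: [pear(c=1) cherry(c=2) ram(c=5)]
  12. access cherry: HIT, count now 3. Cache: [pear(c=1) cherry(c=3) ram(c=5)]
  13. access pear: HIT, count now 2. Cache: [pear(c=2) cherry(c=3) ram(c=5)]
  14. access cherry: HIT, count now 4. Cache: [pear(c=2) cherry(c=4) ram(c=5)]
  15. access cherry: HIT, count now 5. Cache: [pear(c=2) ram(c=5) cherry(c=5)]
  16. access pear: HIT, count now 3. Cache: [pear(c=3) ram(c=5) cherry(c=5)]
  17. access pear: HIT, count now 4. Cache: [pear(c=4) ram(c=5) cherry(c=5)]
  18. access cherry: HIT, count now 6. Cache: [pear(c=4) ram(c=5) cherry(c=6)]
  19. access ram: HIT, count now 6. Cache: [pear(c=4) cherry(c=6) ram(c=6)]
  20. access pear: HIT, count now 5. Cache: [pear(c=5) cherry(c=6) ram(c=6)]
  21. access cherry: HIT, count now 7. Cache: [pear(c=5) ram(c=6) cherry(c=7)]
  22. access cherry: HIT, count now 8. Cache: [pear(c=5) ram(c=6) cherry(c=8)]
  23. access mango: MISS, evict pear(c=5). Cache: [mango(c=1) ram(c=6) cherry(c=8)]
  24. access pear: MISS, evict mango(c=1). Cache: [pear(c=1) ram(c=6) cherry(c=8)]
  25. access ram: HIT, count now 7. Cache: [pear(c=1) ram(c=7) cherry(c=8)]
  26. access cherry: HIT, count now 9. Cache: [pear(c=1) ram(c=7) cherry(c=9)]
  27. access ram: HIT, count now 8. Cache: [pear(c=1) ram(c=8) cherry(c=9)]
  28. access yak: MISS, evict pear(c=1). Cache: [yak(c=1) ram(c=8) cherry(c=9)]
  29. access cherry: HIT, count now 10. Cache: [yak(c=1) ram(c=8) cherry(c=10)]
  30. access yak: HIT, count now 2. Cache: [yak(c=2) ram(c=8) cherry(c=10)]
  31. access yak: HIT, count now 3. Cache: [yak(c=3) ram(c=8) cherry(c=10)]
  32. access mango: MISS, evict yak(c=3). Cache: [mango(c=1) ram(c=8) cherry(c=10)]
  33. access yak: MISS, evict mango(c=1). Cache: [yak(c=1) ram(c=8) cherry(c=10)]
  34. access yak: HIT, count now 2. Cache: [yak(c=2) ram(c=8) cherry(c=10)]
Total: 23 hits, 11 misses, 8 evictions

Hit rate = 23/34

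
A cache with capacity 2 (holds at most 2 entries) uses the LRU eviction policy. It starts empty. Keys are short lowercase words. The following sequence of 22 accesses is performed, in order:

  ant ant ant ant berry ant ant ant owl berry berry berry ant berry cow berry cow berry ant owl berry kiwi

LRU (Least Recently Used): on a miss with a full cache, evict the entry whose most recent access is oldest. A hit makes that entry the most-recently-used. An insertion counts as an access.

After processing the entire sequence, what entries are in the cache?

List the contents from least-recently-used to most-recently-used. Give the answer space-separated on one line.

LRU simulation (capacity=2):
  1. access ant: MISS. Cache (LRU->MRU): [ant]
  2. access ant: HIT. Cache (LRU->MRU): [ant]
  3. access ant: HIT. Cache (LRU->MRU): [ant]
  4. access ant: HIT. Cache (LRU->MRU): [ant]
  5. access berry: MISS. Cache (LRU->MRU): [ant berry]
  6. access ant: HIT. Cache (LRU->MRU): [berry ant]
  7. access ant: HIT. Cache (LRU->MRU): [berry ant]
  8. access ant: HIT. Cache (LRU->MRU): [berry ant]
  9. access owl: MISS, evict berry. Cache (LRU->MRU): [ant owl]
  10. access berry: MISS, evict ant. Cache (LRU->MRU): [owl berry]
  11. access berry: HIT. Cache (LRU->MRU): [owl berry]
  12. access berry: HIT. Cache (LRU->MRU): [owl berry]
  13. access ant: MISS, evict owl. Cache (LRU->MRU): [berry ant]
  14. access berry: HIT. Cache (LRU->MRU): [ant berry]
  15. access cow: MISS, evict ant. Cache (LRU->MRU): [berry cow]
  16. access berry: HIT. Cache (LRU->MRU): [cow berry]
  17. access cow: HIT. Cache (LRU->MRU): [berry cow]
  18. access berry: HIT. Cache (LRU->MRU): [cow berry]
  19. access ant: MISS, evict cow. Cache (LRU->MRU): [berry ant]
  20. access owl: MISS, evict berry. Cache (LRU->MRU): [ant owl]
  21. access berry: MISS, evict ant. Cache (LRU->MRU): [owl berry]
  22. access kiwi: MISS, evict owl. Cache (LRU->MRU): [berry kiwi]
Total: 12 hits, 10 misses, 8 evictions

Answer: berry kiwi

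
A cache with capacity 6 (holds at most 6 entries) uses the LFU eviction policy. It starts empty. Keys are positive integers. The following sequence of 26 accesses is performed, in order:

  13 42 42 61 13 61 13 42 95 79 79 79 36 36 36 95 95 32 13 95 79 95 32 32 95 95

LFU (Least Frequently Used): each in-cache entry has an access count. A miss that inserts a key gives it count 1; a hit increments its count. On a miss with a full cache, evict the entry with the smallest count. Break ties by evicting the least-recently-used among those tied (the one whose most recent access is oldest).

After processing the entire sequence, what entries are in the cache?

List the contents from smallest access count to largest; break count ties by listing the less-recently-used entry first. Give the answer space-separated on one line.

LFU simulation (capacity=6):
  1. access 13: MISS. Cache: [13(c=1)]
  2. access 42: MISS. Cache: [13(c=1) 42(c=1)]
  3. access 42: HIT, count now 2. Cache: [13(c=1) 42(c=2)]
  4. access 61: MISS. Cache: [13(c=1) 61(c=1) 42(c=2)]
  5. access 13: HIT, count now 2. Cache: [61(c=1) 42(c=2) 13(c=2)]
  6. access 61: HIT, count now 2. Cache: [42(c=2) 13(c=2) 61(c=2)]
  7. access 13: HIT, count now 3. Cache: [42(c=2) 61(c=2) 13(c=3)]
  8. access 42: HIT, count now 3. Cache: [61(c=2) 13(c=3) 42(c=3)]
  9. access 95: MISS. Cache: [95(c=1) 61(c=2) 13(c=3) 42(c=3)]
  10. access 79: MISS. Cache: [95(c=1) 79(c=1) 61(c=2) 13(c=3) 42(c=3)]
  11. access 79: HIT, count now 2. Cache: [95(c=1) 61(c=2) 79(c=2) 13(c=3) 42(c=3)]
  12. access 79: HIT, count now 3. Cache: [95(c=1) 61(c=2) 13(c=3) 42(c=3) 79(c=3)]
  13. access 36: MISS. Cache: [95(c=1) 36(c=1) 61(c=2) 13(c=3) 42(c=3) 79(c=3)]
  14. access 36: HIT, count now 2. Cache: [95(c=1) 61(c=2) 36(c=2) 13(c=3) 42(c=3) 79(c=3)]
  15. access 36: HIT, count now 3. Cache: [95(c=1) 61(c=2) 13(c=3) 42(c=3) 79(c=3) 36(c=3)]
  16. access 95: HIT, count now 2. Cache: [61(c=2) 95(c=2) 13(c=3) 42(c=3) 79(c=3) 36(c=3)]
  17. access 95: HIT, count now 3. Cache: [61(c=2) 13(c=3) 42(c=3) 79(c=3) 36(c=3) 95(c=3)]
  18. access 32: MISS, evict 61(c=2). Cache: [32(c=1) 13(c=3) 42(c=3) 79(c=3) 36(c=3) 95(c=3)]
  19. access 13: HIT, count now 4. Cache: [32(c=1) 42(c=3) 79(c=3) 36(c=3) 95(c=3) 13(c=4)]
  20. access 95: HIT, count now 4. Cache: [32(c=1) 42(c=3) 79(c=3) 36(c=3) 13(c=4) 95(c=4)]
  21. access 79: HIT, count now 4. Cache: [32(c=1) 42(c=3) 36(c=3) 13(c=4) 95(c=4) 79(c=4)]
  22. access 95: HIT, count now 5. Cache: [32(c=1) 42(c=3) 36(c=3) 13(c=4) 79(c=4) 95(c=5)]
  23. access 32: HIT, count now 2. Cache: [32(c=2) 42(c=3) 36(c=3) 13(c=4) 79(c=4) 95(c=5)]
  24. access 32: HIT, count now 3. Cache: [42(c=3) 36(c=3) 32(c=3) 13(c=4) 79(c=4) 95(c=5)]
  25. access 95: HIT, count now 6. Cache: [42(c=3) 36(c=3) 32(c=3) 13(c=4) 79(c=4) 95(c=6)]
  26. access 95: HIT, count now 7. Cache: [42(c=3) 36(c=3) 32(c=3) 13(c=4) 79(c=4) 95(c=7)]
Total: 19 hits, 7 misses, 1 evictions

Answer: 42 36 32 13 79 95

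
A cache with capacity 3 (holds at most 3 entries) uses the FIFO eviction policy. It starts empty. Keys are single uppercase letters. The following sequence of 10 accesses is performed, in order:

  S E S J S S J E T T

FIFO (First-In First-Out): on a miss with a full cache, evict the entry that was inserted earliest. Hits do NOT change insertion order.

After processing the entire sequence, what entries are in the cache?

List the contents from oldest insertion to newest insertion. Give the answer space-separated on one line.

FIFO simulation (capacity=3):
  1. access S: MISS. Cache (old->new): [S]
  2. access E: MISS. Cache (old->new): [S E]
  3. access S: HIT. Cache (old->new): [S E]
  4. access J: MISS. Cache (old->new): [S E J]
  5. access S: HIT. Cache (old->new): [S E J]
  6. access S: HIT. Cache (old->new): [S E J]
  7. access J: HIT. Cache (old->new): [S E J]
  8. access E: HIT. Cache (old->new): [S E J]
  9. access T: MISS, evict S. Cache (old->new): [E J T]
  10. access T: HIT. Cache (old->new): [E J T]
Total: 6 hits, 4 misses, 1 evictions

Answer: E J T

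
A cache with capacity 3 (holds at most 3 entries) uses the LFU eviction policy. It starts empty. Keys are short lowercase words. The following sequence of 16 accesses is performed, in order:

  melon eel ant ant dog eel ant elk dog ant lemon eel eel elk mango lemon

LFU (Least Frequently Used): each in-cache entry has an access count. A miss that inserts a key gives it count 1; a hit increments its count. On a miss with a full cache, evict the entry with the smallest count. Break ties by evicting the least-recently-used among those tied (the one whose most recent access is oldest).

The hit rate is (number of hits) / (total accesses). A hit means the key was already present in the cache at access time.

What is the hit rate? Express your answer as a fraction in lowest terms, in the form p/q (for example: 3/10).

LFU simulation (capacity=3):
  1. access melon: MISS. Cache: [melon(c=1)]
  2. access eel: MISS. Cache: [melon(c=1) eel(c=1)]
  3. access ant: MISS. Cache: [melon(c=1) eel(c=1) ant(c=1)]
  4. access ant: HIT, count now 2. Cache: [melon(c=1) eel(c=1) ant(c=2)]
  5. access dog: MISS, evict melon(c=1). Cache: [eel(c=1) dog(c=1) ant(c=2)]
  6. access eel: HIT, count now 2. Cache: [dog(c=1) ant(c=2) eel(c=2)]
  7. access ant: HIT, count now 3. Cache: [dog(c=1) eel(c=2) ant(c=3)]
  8. access elk: MISS, evict dog(c=1). Cache: [elk(c=1) eel(c=2) ant(c=3)]
  9. access dog: MISS, evict elk(c=1). Cache: [dog(c=1) eel(c=2) ant(c=3)]
  10. access ant: HIT, count now 4. Cache: [dog(c=1) eel(c=2) ant(c=4)]
  11. access lemon: MISS, evict dog(c=1). Cache: [lemon(c=1) eel(c=2) ant(c=4)]
  12. access eel: HIT, count now 3. Cache: [lemon(c=1) eel(c=3) ant(c=4)]
  13. access eel: HIT, count now 4. Cache: [lemon(c=1) ant(c=4) eel(c=4)]
  14. access elk: MISS, evict lemon(c=1). Cache: [elk(c=1) ant(c=4) eel(c=4)]
  15. access mango: MISS, evict elk(c=1). Cache: [mango(c=1) ant(c=4) eel(c=4)]
  16. access lemon: MISS, evict mango(c=1). Cache: [lemon(c=1) ant(c=4) eel(c=4)]
Total: 6 hits, 10 misses, 7 evictions

Hit rate = 6/16 = 3/8

Answer: 3/8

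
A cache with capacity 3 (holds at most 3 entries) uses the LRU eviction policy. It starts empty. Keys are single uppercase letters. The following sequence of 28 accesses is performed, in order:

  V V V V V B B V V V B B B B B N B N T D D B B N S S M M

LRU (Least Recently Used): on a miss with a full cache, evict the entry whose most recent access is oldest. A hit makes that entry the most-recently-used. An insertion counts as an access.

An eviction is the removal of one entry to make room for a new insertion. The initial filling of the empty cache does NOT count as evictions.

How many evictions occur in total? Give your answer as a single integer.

Answer: 6

Derivation:
LRU simulation (capacity=3):
  1. access V: MISS. Cache (LRU->MRU): [V]
  2. access V: HIT. Cache (LRU->MRU): [V]
  3. access V: HIT. Cache (LRU->MRU): [V]
  4. access V: HIT. Cache (LRU->MRU): [V]
  5. access V: HIT. Cache (LRU->MRU): [V]
  6. access B: MISS. Cache (LRU->MRU): [V B]
  7. access B: HIT. Cache (LRU->MRU): [V B]
  8. access V: HIT. Cache (LRU->MRU): [B V]
  9. access V: HIT. Cache (LRU->MRU): [B V]
  10. access V: HIT. Cache (LRU->MRU): [B V]
  11. access B: HIT. Cache (LRU->MRU): [V B]
  12. access B: HIT. Cache (LRU->MRU): [V B]
  13. access B: HIT. Cache (LRU->MRU): [V B]
  14. access B: HIT. Cache (LRU->MRU): [V B]
  15. access B: HIT. Cache (LRU->MRU): [V B]
  16. access N: MISS. Cache (LRU->MRU): [V B N]
  17. access B: HIT. Cache (LRU->MRU): [V N B]
  18. access N: HIT. Cache (LRU->MRU): [V B N]
  19. access T: MISS, evict V. Cache (LRU->MRU): [B N T]
  20. access D: MISS, evict B. Cache (LRU->MRU): [N T D]
  21. access D: HIT. Cache (LRU->MRU): [N T D]
  22. access B: MISS, evict N. Cache (LRU->MRU): [T D B]
  23. access B: HIT. Cache (LRU->MRU): [T D B]
  24. access N: MISS, evict T. Cache (LRU->MRU): [D B N]
  25. access S: MISS, evict D. Cache (LRU->MRU): [B N S]
  26. access S: HIT. Cache (LRU->MRU): [B N S]
  27. access M: MISS, evict B. Cache (LRU->MRU): [N S M]
  28. access M: HIT. Cache (LRU->MRU): [N S M]
Total: 19 hits, 9 misses, 6 evictions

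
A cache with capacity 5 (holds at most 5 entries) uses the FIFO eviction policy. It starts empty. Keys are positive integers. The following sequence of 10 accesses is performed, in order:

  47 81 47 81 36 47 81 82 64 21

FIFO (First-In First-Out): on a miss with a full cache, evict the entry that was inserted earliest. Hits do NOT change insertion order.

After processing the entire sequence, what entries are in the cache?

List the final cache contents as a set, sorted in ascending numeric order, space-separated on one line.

FIFO simulation (capacity=5):
  1. access 47: MISS. Cache (old->new): [47]
  2. access 81: MISS. Cache (old->new): [47 81]
  3. access 47: HIT. Cache (old->new): [47 81]
  4. access 81: HIT. Cache (old->new): [47 81]
  5. access 36: MISS. Cache (old->new): [47 81 36]
  6. access 47: HIT. Cache (old->new): [47 81 36]
  7. access 81: HIT. Cache (old->new): [47 81 36]
  8. access 82: MISS. Cache (old->new): [47 81 36 82]
  9. access 64: MISS. Cache (old->new): [47 81 36 82 64]
  10. access 21: MISS, evict 47. Cache (old->new): [81 36 82 64 21]
Total: 4 hits, 6 misses, 1 evictions

Answer: 21 36 64 81 82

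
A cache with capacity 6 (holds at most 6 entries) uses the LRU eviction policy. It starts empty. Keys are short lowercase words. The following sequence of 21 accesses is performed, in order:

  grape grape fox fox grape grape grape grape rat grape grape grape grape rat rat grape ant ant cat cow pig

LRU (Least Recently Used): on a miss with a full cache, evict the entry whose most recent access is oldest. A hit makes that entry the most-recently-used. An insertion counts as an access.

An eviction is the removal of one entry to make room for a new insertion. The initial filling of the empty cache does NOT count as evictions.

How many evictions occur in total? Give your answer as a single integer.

LRU simulation (capacity=6):
  1. access grape: MISS. Cache (LRU->MRU): [grape]
  2. access grape: HIT. Cache (LRU->MRU): [grape]
  3. access fox: MISS. Cache (LRU->MRU): [grape fox]
  4. access fox: HIT. Cache (LRU->MRU): [grape fox]
  5. access grape: HIT. Cache (LRU->MRU): [fox grape]
  6. access grape: HIT. Cache (LRU->MRU): [fox grape]
  7. access grape: HIT. Cache (LRU->MRU): [fox grape]
  8. access grape: HIT. Cache (LRU->MRU): [fox grape]
  9. access rat: MISS. Cache (LRU->MRU): [fox grape rat]
  10. access grape: HIT. Cache (LRU->MRU): [fox rat grape]
  11. access grape: HIT. Cache (LRU->MRU): [fox rat grape]
  12. access grape: HIT. Cache (LRU->MRU): [fox rat grape]
  13. access grape: HIT. Cache (LRU->MRU): [fox rat grape]
  14. access rat: HIT. Cache (LRU->MRU): [fox grape rat]
  15. access rat: HIT. Cache (LRU->MRU): [fox grape rat]
  16. access grape: HIT. Cache (LRU->MRU): [fox rat grape]
  17. access ant: MISS. Cache (LRU->MRU): [fox rat grape ant]
  18. access ant: HIT. Cache (LRU->MRU): [fox rat grape ant]
  19. access cat: MISS. Cache (LRU->MRU): [fox rat grape ant cat]
  20. access cow: MISS. Cache (LRU->MRU): [fox rat grape ant cat cow]
  21. access pig: MISS, evict fox. Cache (LRU->MRU): [rat grape ant cat cow pig]
Total: 14 hits, 7 misses, 1 evictions

Answer: 1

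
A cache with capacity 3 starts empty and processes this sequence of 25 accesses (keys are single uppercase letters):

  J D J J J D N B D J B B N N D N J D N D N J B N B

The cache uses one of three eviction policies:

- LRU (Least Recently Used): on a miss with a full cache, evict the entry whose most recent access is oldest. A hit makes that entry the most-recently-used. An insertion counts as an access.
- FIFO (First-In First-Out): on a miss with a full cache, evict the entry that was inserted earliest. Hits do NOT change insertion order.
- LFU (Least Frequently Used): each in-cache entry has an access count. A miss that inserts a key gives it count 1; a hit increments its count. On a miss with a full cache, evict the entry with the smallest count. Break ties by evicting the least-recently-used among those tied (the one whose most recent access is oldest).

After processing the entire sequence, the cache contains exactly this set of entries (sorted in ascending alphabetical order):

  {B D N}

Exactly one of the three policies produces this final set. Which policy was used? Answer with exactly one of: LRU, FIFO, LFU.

Simulating under each policy and comparing final sets:
  LRU: final set = {B J N} -> differs
  FIFO: final set = {B D N} -> MATCHES target
  LFU: final set = {B J N} -> differs
Only FIFO produces the target set.

Answer: FIFO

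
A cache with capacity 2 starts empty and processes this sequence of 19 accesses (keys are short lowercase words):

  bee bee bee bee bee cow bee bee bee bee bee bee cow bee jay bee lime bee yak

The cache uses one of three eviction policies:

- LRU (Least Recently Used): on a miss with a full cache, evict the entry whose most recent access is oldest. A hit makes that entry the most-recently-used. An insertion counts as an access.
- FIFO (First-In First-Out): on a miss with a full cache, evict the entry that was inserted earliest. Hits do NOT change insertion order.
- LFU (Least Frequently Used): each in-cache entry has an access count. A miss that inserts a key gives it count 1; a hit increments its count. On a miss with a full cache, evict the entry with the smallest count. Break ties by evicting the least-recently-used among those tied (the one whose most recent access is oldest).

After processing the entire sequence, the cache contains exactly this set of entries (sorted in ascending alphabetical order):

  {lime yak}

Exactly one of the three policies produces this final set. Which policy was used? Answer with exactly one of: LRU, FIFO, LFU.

Answer: FIFO

Derivation:
Simulating under each policy and comparing final sets:
  LRU: final set = {bee yak} -> differs
  FIFO: final set = {lime yak} -> MATCHES target
  LFU: final set = {bee yak} -> differs
Only FIFO produces the target set.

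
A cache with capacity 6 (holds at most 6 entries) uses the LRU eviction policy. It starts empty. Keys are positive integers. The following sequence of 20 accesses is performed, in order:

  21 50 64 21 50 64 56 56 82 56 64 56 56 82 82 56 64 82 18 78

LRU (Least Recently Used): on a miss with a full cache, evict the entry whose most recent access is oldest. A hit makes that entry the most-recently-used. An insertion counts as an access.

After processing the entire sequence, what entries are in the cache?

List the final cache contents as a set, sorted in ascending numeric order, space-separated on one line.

Answer: 18 50 56 64 78 82

Derivation:
LRU simulation (capacity=6):
  1. access 21: MISS. Cache (LRU->MRU): [21]
  2. access 50: MISS. Cache (LRU->MRU): [21 50]
  3. access 64: MISS. Cache (LRU->MRU): [21 50 64]
  4. access 21: HIT. Cache (LRU->MRU): [50 64 21]
  5. access 50: HIT. Cache (LRU->MRU): [64 21 50]
  6. access 64: HIT. Cache (LRU->MRU): [21 50 64]
  7. access 56: MISS. Cache (LRU->MRU): [21 50 64 56]
  8. access 56: HIT. Cache (LRU->MRU): [21 50 64 56]
  9. access 82: MISS. Cache (LRU->MRU): [21 50 64 56 82]
  10. access 56: HIT. Cache (LRU->MRU): [21 50 64 82 56]
  11. access 64: HIT. Cache (LRU->MRU): [21 50 82 56 64]
  12. access 56: HIT. Cache (LRU->MRU): [21 50 82 64 56]
  13. access 56: HIT. Cache (LRU->MRU): [21 50 82 64 56]
  14. access 82: HIT. Cache (LRU->MRU): [21 50 64 56 82]
  15. access 82: HIT. Cache (LRU->MRU): [21 50 64 56 82]
  16. access 56: HIT. Cache (LRU->MRU): [21 50 64 82 56]
  17. access 64: HIT. Cache (LRU->MRU): [21 50 82 56 64]
  18. access 82: HIT. Cache (LRU->MRU): [21 50 56 64 82]
  19. access 18: MISS. Cache (LRU->MRU): [21 50 56 64 82 18]
  20. access 78: MISS, evict 21. Cache (LRU->MRU): [50 56 64 82 18 78]
Total: 13 hits, 7 misses, 1 evictions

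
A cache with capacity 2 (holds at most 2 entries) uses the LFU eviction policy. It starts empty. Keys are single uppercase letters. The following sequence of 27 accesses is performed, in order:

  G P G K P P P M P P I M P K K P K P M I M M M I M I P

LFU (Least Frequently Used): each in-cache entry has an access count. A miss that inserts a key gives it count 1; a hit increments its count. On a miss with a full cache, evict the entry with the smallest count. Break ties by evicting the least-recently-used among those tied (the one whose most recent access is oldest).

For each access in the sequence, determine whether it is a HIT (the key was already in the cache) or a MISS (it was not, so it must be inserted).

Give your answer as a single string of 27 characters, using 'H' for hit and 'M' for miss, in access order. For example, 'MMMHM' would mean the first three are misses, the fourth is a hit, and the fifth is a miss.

LFU simulation (capacity=2):
  1. access G: MISS. Cache: [G(c=1)]
  2. access P: MISS. Cache: [G(c=1) P(c=1)]
  3. access G: HIT, count now 2. Cache: [P(c=1) G(c=2)]
  4. access K: MISS, evict P(c=1). Cache: [K(c=1) G(c=2)]
  5. access P: MISS, evict K(c=1). Cache: [P(c=1) G(c=2)]
  6. access P: HIT, count now 2. Cache: [G(c=2) P(c=2)]
  7. access P: HIT, count now 3. Cache: [G(c=2) P(c=3)]
  8. access M: MISS, evict G(c=2). Cache: [M(c=1) P(c=3)]
  9. access P: HIT, count now 4. Cache: [M(c=1) P(c=4)]
  10. access P: HIT, count now 5. Cache: [M(c=1) P(c=5)]
  11. access I: MISS, evict M(c=1). Cache: [I(c=1) P(c=5)]
  12. access M: MISS, evict I(c=1). Cache: [M(c=1) P(c=5)]
  13. access P: HIT, count now 6. Cache: [M(c=1) P(c=6)]
  14. access K: MISS, evict M(c=1). Cache: [K(c=1) P(c=6)]
  15. access K: HIT, count now 2. Cache: [K(c=2) P(c=6)]
  16. access P: HIT, count now 7. Cache: [K(c=2) P(c=7)]
  17. access K: HIT, count now 3. Cache: [K(c=3) P(c=7)]
  18. access P: HIT, count now 8. Cache: [K(c=3) P(c=8)]
  19. access M: MISS, evict K(c=3). Cache: [M(c=1) P(c=8)]
  20. access I: MISS, evict M(c=1). Cache: [I(c=1) P(c=8)]
  21. access M: MISS, evict I(c=1). Cache: [M(c=1) P(c=8)]
  22. access M: HIT, count now 2. Cache: [M(c=2) P(c=8)]
  23. access M: HIT, count now 3. Cache: [M(c=3) P(c=8)]
  24. access I: MISS, evict M(c=3). Cache: [I(c=1) P(c=8)]
  25. access M: MISS, evict I(c=1). Cache: [M(c=1) P(c=8)]
  26. access I: MISS, evict M(c=1). Cache: [I(c=1) P(c=8)]
  27. access P: HIT, count now 9. Cache: [I(c=1) P(c=9)]
Total: 13 hits, 14 misses, 12 evictions

Answer: MMHMMHHMHHMMHMHHHHMMMHHMMMH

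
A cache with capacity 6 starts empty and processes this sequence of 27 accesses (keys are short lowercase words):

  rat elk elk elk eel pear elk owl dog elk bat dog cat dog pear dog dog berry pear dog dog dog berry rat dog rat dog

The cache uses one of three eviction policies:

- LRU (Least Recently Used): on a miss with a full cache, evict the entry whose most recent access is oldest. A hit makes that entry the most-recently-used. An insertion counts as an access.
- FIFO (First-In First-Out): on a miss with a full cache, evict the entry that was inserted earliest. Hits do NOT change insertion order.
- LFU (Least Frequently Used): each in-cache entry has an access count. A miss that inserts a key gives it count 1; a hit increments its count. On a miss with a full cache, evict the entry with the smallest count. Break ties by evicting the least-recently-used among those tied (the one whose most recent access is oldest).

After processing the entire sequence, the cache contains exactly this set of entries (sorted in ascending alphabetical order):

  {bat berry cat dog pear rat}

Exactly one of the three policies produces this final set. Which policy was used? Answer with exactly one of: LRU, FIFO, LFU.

Simulating under each policy and comparing final sets:
  LRU: final set = {bat berry cat dog pear rat} -> MATCHES target
  FIFO: final set = {bat berry cat dog owl rat} -> differs
  LFU: final set = {berry cat dog elk pear rat} -> differs
Only LRU produces the target set.

Answer: LRU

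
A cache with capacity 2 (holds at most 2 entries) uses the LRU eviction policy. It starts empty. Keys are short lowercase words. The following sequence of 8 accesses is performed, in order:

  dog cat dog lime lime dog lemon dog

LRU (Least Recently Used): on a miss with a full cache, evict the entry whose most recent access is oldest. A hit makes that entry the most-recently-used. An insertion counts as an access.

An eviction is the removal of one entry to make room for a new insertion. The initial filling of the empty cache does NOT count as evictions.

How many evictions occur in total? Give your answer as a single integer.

LRU simulation (capacity=2):
  1. access dog: MISS. Cache (LRU->MRU): [dog]
  2. access cat: MISS. Cache (LRU->MRU): [dog cat]
  3. access dog: HIT. Cache (LRU->MRU): [cat dog]
  4. access lime: MISS, evict cat. Cache (LRU->MRU): [dog lime]
  5. access lime: HIT. Cache (LRU->MRU): [dog lime]
  6. access dog: HIT. Cache (LRU->MRU): [lime dog]
  7. access lemon: MISS, evict lime. Cache (LRU->MRU): [dog lemon]
  8. access dog: HIT. Cache (LRU->MRU): [lemon dog]
Total: 4 hits, 4 misses, 2 evictions

Answer: 2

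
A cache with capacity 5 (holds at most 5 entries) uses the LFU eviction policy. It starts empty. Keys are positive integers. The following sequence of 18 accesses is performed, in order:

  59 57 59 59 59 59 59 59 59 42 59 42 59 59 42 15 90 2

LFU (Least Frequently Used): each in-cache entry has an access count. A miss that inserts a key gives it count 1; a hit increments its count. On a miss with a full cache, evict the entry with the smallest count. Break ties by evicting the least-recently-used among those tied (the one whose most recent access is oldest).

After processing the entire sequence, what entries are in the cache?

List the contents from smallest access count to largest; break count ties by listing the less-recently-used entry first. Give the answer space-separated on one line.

Answer: 15 90 2 42 59

Derivation:
LFU simulation (capacity=5):
  1. access 59: MISS. Cache: [59(c=1)]
  2. access 57: MISS. Cache: [59(c=1) 57(c=1)]
  3. access 59: HIT, count now 2. Cache: [57(c=1) 59(c=2)]
  4. access 59: HIT, count now 3. Cache: [57(c=1) 59(c=3)]
  5. access 59: HIT, count now 4. Cache: [57(c=1) 59(c=4)]
  6. access 59: HIT, count now 5. Cache: [57(c=1) 59(c=5)]
  7. access 59: HIT, count now 6. Cache: [57(c=1) 59(c=6)]
  8. access 59: HIT, count now 7. Cache: [57(c=1) 59(c=7)]
  9. access 59: HIT, count now 8. Cache: [57(c=1) 59(c=8)]
  10. access 42: MISS. Cache: [57(c=1) 42(c=1) 59(c=8)]
  11. access 59: HIT, count now 9. Cache: [57(c=1) 42(c=1) 59(c=9)]
  12. access 42: HIT, count now 2. Cache: [57(c=1) 42(c=2) 59(c=9)]
  13. access 59: HIT, count now 10. Cache: [57(c=1) 42(c=2) 59(c=10)]
  14. access 59: HIT, count now 11. Cache: [57(c=1) 42(c=2) 59(c=11)]
  15. access 42: HIT, count now 3. Cache: [57(c=1) 42(c=3) 59(c=11)]
  16. access 15: MISS. Cache: [57(c=1) 15(c=1) 42(c=3) 59(c=11)]
  17. access 90: MISS. Cache: [57(c=1) 15(c=1) 90(c=1) 42(c=3) 59(c=11)]
  18. access 2: MISS, evict 57(c=1). Cache: [15(c=1) 90(c=1) 2(c=1) 42(c=3) 59(c=11)]
Total: 12 hits, 6 misses, 1 evictions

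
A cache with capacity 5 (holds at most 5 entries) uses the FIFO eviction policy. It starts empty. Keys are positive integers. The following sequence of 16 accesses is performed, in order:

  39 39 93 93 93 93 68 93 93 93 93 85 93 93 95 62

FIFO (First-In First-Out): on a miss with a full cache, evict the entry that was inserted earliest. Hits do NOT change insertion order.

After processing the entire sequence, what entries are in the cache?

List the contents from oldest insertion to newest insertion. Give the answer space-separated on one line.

FIFO simulation (capacity=5):
  1. access 39: MISS. Cache (old->new): [39]
  2. access 39: HIT. Cache (old->new): [39]
  3. access 93: MISS. Cache (old->new): [39 93]
  4. access 93: HIT. Cache (old->new): [39 93]
  5. access 93: HIT. Cache (old->new): [39 93]
  6. access 93: HIT. Cache (old->new): [39 93]
  7. access 68: MISS. Cache (old->new): [39 93 68]
  8. access 93: HIT. Cache (old->new): [39 93 68]
  9. access 93: HIT. Cache (old->new): [39 93 68]
  10. access 93: HIT. Cache (old->new): [39 93 68]
  11. access 93: HIT. Cache (old->new): [39 93 68]
  12. access 85: MISS. Cache (old->new): [39 93 68 85]
  13. access 93: HIT. Cache (old->new): [39 93 68 85]
  14. access 93: HIT. Cache (old->new): [39 93 68 85]
  15. access 95: MISS. Cache (old->new): [39 93 68 85 95]
  16. access 62: MISS, evict 39. Cache (old->new): [93 68 85 95 62]
Total: 10 hits, 6 misses, 1 evictions

Answer: 93 68 85 95 62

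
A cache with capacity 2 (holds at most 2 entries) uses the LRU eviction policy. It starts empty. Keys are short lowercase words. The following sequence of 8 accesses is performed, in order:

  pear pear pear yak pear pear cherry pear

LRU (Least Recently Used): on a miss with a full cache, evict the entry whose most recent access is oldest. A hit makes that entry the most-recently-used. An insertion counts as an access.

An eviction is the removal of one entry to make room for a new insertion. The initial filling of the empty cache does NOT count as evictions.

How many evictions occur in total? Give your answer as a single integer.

Answer: 1

Derivation:
LRU simulation (capacity=2):
  1. access pear: MISS. Cache (LRU->MRU): [pear]
  2. access pear: HIT. Cache (LRU->MRU): [pear]
  3. access pear: HIT. Cache (LRU->MRU): [pear]
  4. access yak: MISS. Cache (LRU->MRU): [pear yak]
  5. access pear: HIT. Cache (LRU->MRU): [yak pear]
  6. access pear: HIT. Cache (LRU->MRU): [yak pear]
  7. access cherry: MISS, evict yak. Cache (LRU->MRU): [pear cherry]
  8. access pear: HIT. Cache (LRU->MRU): [cherry pear]
Total: 5 hits, 3 misses, 1 evictions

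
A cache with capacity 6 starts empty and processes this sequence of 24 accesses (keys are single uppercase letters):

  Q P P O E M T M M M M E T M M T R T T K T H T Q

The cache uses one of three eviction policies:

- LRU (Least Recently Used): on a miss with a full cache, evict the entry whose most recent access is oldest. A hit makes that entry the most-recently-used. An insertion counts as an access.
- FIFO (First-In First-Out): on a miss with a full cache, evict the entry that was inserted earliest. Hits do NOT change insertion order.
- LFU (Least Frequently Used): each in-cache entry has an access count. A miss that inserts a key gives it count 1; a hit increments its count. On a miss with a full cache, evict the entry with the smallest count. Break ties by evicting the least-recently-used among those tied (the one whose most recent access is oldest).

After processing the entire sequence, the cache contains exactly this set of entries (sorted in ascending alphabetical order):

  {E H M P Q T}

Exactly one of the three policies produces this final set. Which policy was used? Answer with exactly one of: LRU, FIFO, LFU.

Simulating under each policy and comparing final sets:
  LRU: final set = {H K M Q R T} -> differs
  FIFO: final set = {H K M Q R T} -> differs
  LFU: final set = {E H M P Q T} -> MATCHES target
Only LFU produces the target set.

Answer: LFU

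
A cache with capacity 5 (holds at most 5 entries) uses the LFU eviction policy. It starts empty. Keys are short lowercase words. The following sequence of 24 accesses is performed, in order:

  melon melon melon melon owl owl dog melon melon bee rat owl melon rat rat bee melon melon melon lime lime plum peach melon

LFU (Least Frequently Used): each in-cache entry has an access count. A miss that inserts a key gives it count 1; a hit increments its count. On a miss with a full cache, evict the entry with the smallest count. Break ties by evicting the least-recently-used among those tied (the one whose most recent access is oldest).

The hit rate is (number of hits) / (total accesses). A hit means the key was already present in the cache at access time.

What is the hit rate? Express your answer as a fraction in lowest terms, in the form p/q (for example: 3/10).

LFU simulation (capacity=5):
  1. access melon: MISS. Cache: [melon(c=1)]
  2. access melon: HIT, count now 2. Cache: [melon(c=2)]
  3. access melon: HIT, count now 3. Cache: [melon(c=3)]
  4. access melon: HIT, count now 4. Cache: [melon(c=4)]
  5. access owl: MISS. Cache: [owl(c=1) melon(c=4)]
  6. access owl: HIT, count now 2. Cache: [owl(c=2) melon(c=4)]
  7. access dog: MISS. Cache: [dog(c=1) owl(c=2) melon(c=4)]
  8. access melon: HIT, count now 5. Cache: [dog(c=1) owl(c=2) melon(c=5)]
  9. access melon: HIT, count now 6. Cache: [dog(c=1) owl(c=2) melon(c=6)]
  10. access bee: MISS. Cache: [dog(c=1) bee(c=1) owl(c=2) melon(c=6)]
  11. access rat: MISS. Cache: [dog(c=1) bee(c=1) rat(c=1) owl(c=2) melon(c=6)]
  12. access owl: HIT, count now 3. Cache: [dog(c=1) bee(c=1) rat(c=1) owl(c=3) melon(c=6)]
  13. access melon: HIT, count now 7. Cache: [dog(c=1) bee(c=1) rat(c=1) owl(c=3) melon(c=7)]
  14. access rat: HIT, count now 2. Cache: [dog(c=1) bee(c=1) rat(c=2) owl(c=3) melon(c=7)]
  15. access rat: HIT, count now 3. Cache: [dog(c=1) bee(c=1) owl(c=3) rat(c=3) melon(c=7)]
  16. access bee: HIT, count now 2. Cache: [dog(c=1) bee(c=2) owl(c=3) rat(c=3) melon(c=7)]
  17. access melon: HIT, count now 8. Cache: [dog(c=1) bee(c=2) owl(c=3) rat(c=3) melon(c=8)]
  18. access melon: HIT, count now 9. Cache: [dog(c=1) bee(c=2) owl(c=3) rat(c=3) melon(c=9)]
  19. access melon: HIT, count now 10. Cache: [dog(c=1) bee(c=2) owl(c=3) rat(c=3) melon(c=10)]
  20. access lime: MISS, evict dog(c=1). Cache: [lime(c=1) bee(c=2) owl(c=3) rat(c=3) melon(c=10)]
  21. access lime: HIT, count now 2. Cache: [bee(c=2) lime(c=2) owl(c=3) rat(c=3) melon(c=10)]
  22. access plum: MISS, evict bee(c=2). Cache: [plum(c=1) lime(c=2) owl(c=3) rat(c=3) melon(c=10)]
  23. access peach: MISS, evict plum(c=1). Cache: [peach(c=1) lime(c=2) owl(c=3) rat(c=3) melon(c=10)]
  24. access melon: HIT, count now 11. Cache: [peach(c=1) lime(c=2) owl(c=3) rat(c=3) melon(c=11)]
Total: 16 hits, 8 misses, 3 evictions

Hit rate = 16/24 = 2/3

Answer: 2/3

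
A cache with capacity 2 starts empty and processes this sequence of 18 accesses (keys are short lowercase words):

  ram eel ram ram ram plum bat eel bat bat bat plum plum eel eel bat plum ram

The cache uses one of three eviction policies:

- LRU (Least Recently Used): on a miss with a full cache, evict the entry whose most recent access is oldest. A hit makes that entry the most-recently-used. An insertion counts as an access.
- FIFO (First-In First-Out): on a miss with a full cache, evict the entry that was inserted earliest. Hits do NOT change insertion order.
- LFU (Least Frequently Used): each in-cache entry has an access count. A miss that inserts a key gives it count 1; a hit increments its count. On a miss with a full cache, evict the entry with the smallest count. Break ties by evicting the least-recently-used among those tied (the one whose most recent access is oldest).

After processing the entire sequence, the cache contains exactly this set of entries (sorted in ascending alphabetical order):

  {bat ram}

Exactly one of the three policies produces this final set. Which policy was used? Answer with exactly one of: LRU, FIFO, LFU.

Answer: FIFO

Derivation:
Simulating under each policy and comparing final sets:
  LRU: final set = {plum ram} -> differs
  FIFO: final set = {bat ram} -> MATCHES target
  LFU: final set = {plum ram} -> differs
Only FIFO produces the target set.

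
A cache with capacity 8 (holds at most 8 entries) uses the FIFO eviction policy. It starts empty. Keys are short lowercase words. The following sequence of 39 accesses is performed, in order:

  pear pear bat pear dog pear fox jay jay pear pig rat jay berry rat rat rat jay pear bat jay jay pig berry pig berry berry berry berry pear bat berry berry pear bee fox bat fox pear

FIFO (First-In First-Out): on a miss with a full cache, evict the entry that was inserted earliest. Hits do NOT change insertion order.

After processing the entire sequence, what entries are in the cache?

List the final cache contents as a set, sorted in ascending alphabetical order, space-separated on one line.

FIFO simulation (capacity=8):
  1. access pear: MISS. Cache (old->new): [pear]
  2. access pear: HIT. Cache (old->new): [pear]
  3. access bat: MISS. Cache (old->new): [pear bat]
  4. access pear: HIT. Cache (old->new): [pear bat]
  5. access dog: MISS. Cache (old->new): [pear bat dog]
  6. access pear: HIT. Cache (old->new): [pear bat dog]
  7. access fox: MISS. Cache (old->new): [pear bat dog fox]
  8. access jay: MISS. Cache (old->new): [pear bat dog fox jay]
  9. access jay: HIT. Cache (old->new): [pear bat dog fox jay]
  10. access pear: HIT. Cache (old->new): [pear bat dog fox jay]
  11. access pig: MISS. Cache (old->new): [pear bat dog fox jay pig]
  12. access rat: MISS. Cache (old->new): [pear bat dog fox jay pig rat]
  13. access jay: HIT. Cache (old->new): [pear bat dog fox jay pig rat]
  14. access berry: MISS. Cache (old->new): [pear bat dog fox jay pig rat berry]
  15. access rat: HIT. Cache (old->new): [pear bat dog fox jay pig rat berry]
  16. access rat: HIT. Cache (old->new): [pear bat dog fox jay pig rat berry]
  17. access rat: HIT. Cache (old->new): [pear bat dog fox jay pig rat berry]
  18. access jay: HIT. Cache (old->new): [pear bat dog fox jay pig rat berry]
  19. access pear: HIT. Cache (old->new): [pear bat dog fox jay pig rat berry]
  20. access bat: HIT. Cache (old->new): [pear bat dog fox jay pig rat berry]
  21. access jay: HIT. Cache (old->new): [pear bat dog fox jay pig rat berry]
  22. access jay: HIT. Cache (old->new): [pear bat dog fox jay pig rat berry]
  23. access pig: HIT. Cache (old->new): [pear bat dog fox jay pig rat berry]
  24. access berry: HIT. Cache (old->new): [pear bat dog fox jay pig rat berry]
  25. access pig: HIT. Cache (old->new): [pear bat dog fox jay pig rat berry]
  26. access berry: HIT. Cache (old->new): [pear bat dog fox jay pig rat berry]
  27. access berry: HIT. Cache (old->new): [pear bat dog fox jay pig rat berry]
  28. access berry: HIT. Cache (old->new): [pear bat dog fox jay pig rat berry]
  29. access berry: HIT. Cache (old->new): [pear bat dog fox jay pig rat berry]
  30. access pear: HIT. Cache (old->new): [pear bat dog fox jay pig rat berry]
  31. access bat: HIT. Cache (old->new): [pear bat dog fox jay pig rat berry]
  32. access berry: HIT. Cache (old->new): [pear bat dog fox jay pig rat berry]
  33. access berry: HIT. Cache (old->new): [pear bat dog fox jay pig rat berry]
  34. access pear: HIT. Cache (old->new): [pear bat dog fox jay pig rat berry]
  35. access bee: MISS, evict pear. Cache (old->new): [bat dog fox jay pig rat berry bee]
  36. access fox: HIT. Cache (old->new): [bat dog fox jay pig rat berry bee]
  37. access bat: HIT. Cache (old->new): [bat dog fox jay pig rat berry bee]
  38. access fox: HIT. Cache (old->new): [bat dog fox jay pig rat berry bee]
  39. access pear: MISS, evict bat. Cache (old->new): [dog fox jay pig rat berry bee pear]
Total: 29 hits, 10 misses, 2 evictions

Answer: bee berry dog fox jay pear pig rat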